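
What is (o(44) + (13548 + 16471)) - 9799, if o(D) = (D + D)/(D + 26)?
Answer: 707744/35 ≈ 20221.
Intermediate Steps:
o(D) = 2*D/(26 + D) (o(D) = (2*D)/(26 + D) = 2*D/(26 + D))
(o(44) + (13548 + 16471)) - 9799 = (2*44/(26 + 44) + (13548 + 16471)) - 9799 = (2*44/70 + 30019) - 9799 = (2*44*(1/70) + 30019) - 9799 = (44/35 + 30019) - 9799 = 1050709/35 - 9799 = 707744/35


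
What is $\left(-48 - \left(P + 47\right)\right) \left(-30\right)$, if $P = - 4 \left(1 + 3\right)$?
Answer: $2370$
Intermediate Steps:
$P = -16$ ($P = \left(-4\right) 4 = -16$)
$\left(-48 - \left(P + 47\right)\right) \left(-30\right) = \left(-48 - \left(-16 + 47\right)\right) \left(-30\right) = \left(-48 - 31\right) \left(-30\right) = \left(-79\right) \left(-30\right) = 2370$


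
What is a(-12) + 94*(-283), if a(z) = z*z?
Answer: -26458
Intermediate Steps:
a(z) = z**2
a(-12) + 94*(-283) = (-12)**2 + 94*(-283) = 144 - 26602 = -26458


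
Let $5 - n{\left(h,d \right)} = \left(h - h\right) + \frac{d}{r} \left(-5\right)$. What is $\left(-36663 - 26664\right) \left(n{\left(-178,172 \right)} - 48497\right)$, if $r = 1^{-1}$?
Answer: $3016391664$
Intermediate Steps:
$r = 1$
$n{\left(h,d \right)} = 5 + 5 d$ ($n{\left(h,d \right)} = 5 - \left(\left(h - h\right) + \frac{d}{1} \left(-5\right)\right) = 5 - \left(0 + d 1 \left(-5\right)\right) = 5 - \left(0 + d \left(-5\right)\right) = 5 - \left(0 - 5 d\right) = 5 - - 5 d = 5 + 5 d$)
$\left(-36663 - 26664\right) \left(n{\left(-178,172 \right)} - 48497\right) = \left(-36663 - 26664\right) \left(\left(5 + 5 \cdot 172\right) - 48497\right) = - 63327 \left(\left(5 + 860\right) - 48497\right) = - 63327 \left(865 - 48497\right) = \left(-63327\right) \left(-47632\right) = 3016391664$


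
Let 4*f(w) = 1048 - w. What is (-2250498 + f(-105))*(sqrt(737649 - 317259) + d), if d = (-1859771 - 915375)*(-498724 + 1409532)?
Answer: 5687686819809078788 - 81007551*sqrt(5190)/4 ≈ 5.6877e+18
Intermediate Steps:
f(w) = 262 - w/4 (f(w) = (1048 - w)/4 = 262 - w/4)
d = -2527625177968 (d = -2775146*910808 = -2527625177968)
(-2250498 + f(-105))*(sqrt(737649 - 317259) + d) = (-2250498 + (262 - 1/4*(-105)))*(sqrt(737649 - 317259) - 2527625177968) = (-2250498 + (262 + 105/4))*(sqrt(420390) - 2527625177968) = (-2250498 + 1153/4)*(9*sqrt(5190) - 2527625177968) = -9000839*(-2527625177968 + 9*sqrt(5190))/4 = 5687686819809078788 - 81007551*sqrt(5190)/4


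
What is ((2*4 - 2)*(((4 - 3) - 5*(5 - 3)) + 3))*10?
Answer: -360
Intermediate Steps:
((2*4 - 2)*(((4 - 3) - 5*(5 - 3)) + 3))*10 = ((8 - 2)*((1 - 5*2) + 3))*10 = (6*((1 - 10) + 3))*10 = (6*(-9 + 3))*10 = (6*(-6))*10 = -36*10 = -360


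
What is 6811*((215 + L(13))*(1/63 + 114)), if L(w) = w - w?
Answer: 1502647685/9 ≈ 1.6696e+8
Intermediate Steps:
L(w) = 0
6811*((215 + L(13))*(1/63 + 114)) = 6811*((215 + 0)*(1/63 + 114)) = 6811*(215*(1/63 + 114)) = 6811*(215*(7183/63)) = 6811*(1544345/63) = 1502647685/9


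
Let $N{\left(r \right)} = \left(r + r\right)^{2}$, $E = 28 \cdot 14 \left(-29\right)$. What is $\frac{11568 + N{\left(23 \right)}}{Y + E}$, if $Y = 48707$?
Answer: $\frac{13684}{37339} \approx 0.36648$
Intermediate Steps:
$E = -11368$ ($E = 392 \left(-29\right) = -11368$)
$N{\left(r \right)} = 4 r^{2}$ ($N{\left(r \right)} = \left(2 r\right)^{2} = 4 r^{2}$)
$\frac{11568 + N{\left(23 \right)}}{Y + E} = \frac{11568 + 4 \cdot 23^{2}}{48707 - 11368} = \frac{11568 + 4 \cdot 529}{37339} = \left(11568 + 2116\right) \frac{1}{37339} = 13684 \cdot \frac{1}{37339} = \frac{13684}{37339}$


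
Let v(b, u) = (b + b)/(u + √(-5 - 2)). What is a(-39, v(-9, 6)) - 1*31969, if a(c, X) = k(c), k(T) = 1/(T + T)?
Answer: -2493583/78 ≈ -31969.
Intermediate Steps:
v(b, u) = 2*b/(u + I*√7) (v(b, u) = (2*b)/(u + √(-7)) = (2*b)/(u + I*√7) = 2*b/(u + I*√7))
k(T) = 1/(2*T)
a(c, X) = 1/(2*c)
a(-39, v(-9, 6)) - 1*31969 = (½)/(-39) - 1*31969 = (½)*(-1/39) - 31969 = -1/78 - 31969 = -2493583/78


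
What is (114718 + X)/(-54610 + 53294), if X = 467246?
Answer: -145491/329 ≈ -442.22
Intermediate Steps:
(114718 + X)/(-54610 + 53294) = (114718 + 467246)/(-54610 + 53294) = 581964/(-1316) = 581964*(-1/1316) = -145491/329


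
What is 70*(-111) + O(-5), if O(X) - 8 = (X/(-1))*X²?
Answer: -7637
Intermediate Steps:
O(X) = 8 - X³ (O(X) = 8 + (X/(-1))*X² = 8 + (X*(-1))*X² = 8 + (-X)*X² = 8 - X³)
70*(-111) + O(-5) = 70*(-111) + (8 - 1*(-5)³) = -7770 + (8 - 1*(-125)) = -7770 + (8 + 125) = -7770 + 133 = -7637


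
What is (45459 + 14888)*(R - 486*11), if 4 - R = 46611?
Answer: -3135207691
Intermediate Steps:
R = -46607 (R = 4 - 1*46611 = 4 - 46611 = -46607)
(45459 + 14888)*(R - 486*11) = (45459 + 14888)*(-46607 - 486*11) = 60347*(-46607 - 5346) = 60347*(-51953) = -3135207691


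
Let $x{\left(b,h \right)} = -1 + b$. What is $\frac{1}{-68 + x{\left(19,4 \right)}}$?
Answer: $- \frac{1}{50} \approx -0.02$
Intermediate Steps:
$\frac{1}{-68 + x{\left(19,4 \right)}} = \frac{1}{-68 + \left(-1 + 19\right)} = \frac{1}{-68 + 18} = \frac{1}{-50} = - \frac{1}{50}$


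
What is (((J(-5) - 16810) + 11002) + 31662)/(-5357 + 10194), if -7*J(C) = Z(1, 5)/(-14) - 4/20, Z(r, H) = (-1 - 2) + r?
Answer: 6334232/1185065 ≈ 5.3450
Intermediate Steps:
Z(r, H) = -3 + r
J(C) = 2/245 (J(C) = -((-3 + 1)/(-14) - 4/20)/7 = -(-2*(-1/14) - 4*1/20)/7 = -(1/7 - 1/5)/7 = -1/7*(-2/35) = 2/245)
(((J(-5) - 16810) + 11002) + 31662)/(-5357 + 10194) = (((2/245 - 16810) + 11002) + 31662)/(-5357 + 10194) = ((-4118448/245 + 11002) + 31662)/4837 = (-1422958/245 + 31662)*(1/4837) = (6334232/245)*(1/4837) = 6334232/1185065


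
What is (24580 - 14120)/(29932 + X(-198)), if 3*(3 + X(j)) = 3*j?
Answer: 10460/29731 ≈ 0.35182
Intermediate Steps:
X(j) = -3 + j (X(j) = -3 + (3*j)/3 = -3 + j)
(24580 - 14120)/(29932 + X(-198)) = (24580 - 14120)/(29932 + (-3 - 198)) = 10460/(29932 - 201) = 10460/29731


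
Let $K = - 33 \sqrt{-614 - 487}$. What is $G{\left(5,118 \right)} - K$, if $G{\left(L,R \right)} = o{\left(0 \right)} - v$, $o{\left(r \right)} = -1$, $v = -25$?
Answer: $24 + 33 i \sqrt{1101} \approx 24.0 + 1095.0 i$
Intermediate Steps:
$G{\left(L,R \right)} = 24$ ($G{\left(L,R \right)} = -1 - -25 = -1 + 25 = 24$)
$K = - 33 i \sqrt{1101}$ ($K = - 33 \sqrt{-1101} = - 33 i \sqrt{1101} \approx - 1095.0 i$)
$G{\left(5,118 \right)} - K = 24 - - 33 i \sqrt{1101} = 24 + 33 i \sqrt{1101}$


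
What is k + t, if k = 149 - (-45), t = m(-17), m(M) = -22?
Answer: 172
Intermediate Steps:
t = -22
k = 194 (k = 149 - 1*(-45) = 149 + 45 = 194)
k + t = 194 - 22 = 172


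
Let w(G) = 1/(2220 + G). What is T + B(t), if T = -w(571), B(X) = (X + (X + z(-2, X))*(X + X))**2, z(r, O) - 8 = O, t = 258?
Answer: 204432634229723/2791 ≈ 7.3247e+10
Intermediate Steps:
z(r, O) = 8 + O
B(X) = (X + 2*X*(8 + 2*X))**2 (B(X) = (X + (X + (8 + X))*(X + X))**2 = (X + (8 + 2*X)*(2*X))**2 = (X + 2*X*(8 + 2*X))**2)
T = -1/2791 (T = -1/(2220 + 571) = -1/2791 ≈ -0.00035829)
T + B(t) = -1/2791 + 258**2*(17 + 4*258)**2 = -1/2791 + 66564*(17 + 1032)**2 = -1/2791 + 66564*1049**2 = -1/2791 + 66564*1100401 = -1/2791 + 73247092164 = 204432634229723/2791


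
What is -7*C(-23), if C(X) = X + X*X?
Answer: -3542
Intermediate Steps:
C(X) = X + X**2
-7*C(-23) = -(-161)*(1 - 23) = -(-161)*(-22) = -7*506 = -3542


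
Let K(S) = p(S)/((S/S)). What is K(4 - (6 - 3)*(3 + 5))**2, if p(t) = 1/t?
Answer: 1/400 ≈ 0.0025000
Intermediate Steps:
p(t) = 1/t
K(S) = 1/S (K(S) = 1/(S*((S/S))) = 1/(S*1) = 1/S)
K(4 - (6 - 3)*(3 + 5))**2 = (1/(4 - (6 - 3)*(3 + 5)))**2 = (1/(4 - 3*8))**2 = (1/(4 - 1*24))**2 = (1/(4 - 24))**2 = (1/(-20))**2 = (-1/20)**2 = 1/400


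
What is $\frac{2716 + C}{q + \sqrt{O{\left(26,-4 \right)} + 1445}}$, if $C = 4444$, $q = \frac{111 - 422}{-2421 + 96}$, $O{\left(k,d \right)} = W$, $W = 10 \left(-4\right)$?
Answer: $- \frac{1294304250}{1898701601} + \frac{9676068750 \sqrt{1405}}{1898701601} \approx 190.34$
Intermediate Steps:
$W = -40$
$O{\left(k,d \right)} = -40$
$q = \frac{311}{2325}$ ($q = - \frac{311}{-2325} = \left(-311\right) \left(- \frac{1}{2325}\right) = \frac{311}{2325} \approx 0.13376$)
$\frac{2716 + C}{q + \sqrt{O{\left(26,-4 \right)} + 1445}} = \frac{2716 + 4444}{\frac{311}{2325} + \sqrt{-40 + 1445}} = \frac{7160}{\frac{311}{2325} + \sqrt{1405}}$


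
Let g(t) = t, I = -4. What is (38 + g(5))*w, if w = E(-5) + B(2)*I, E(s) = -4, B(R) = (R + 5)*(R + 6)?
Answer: -9804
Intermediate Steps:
B(R) = (5 + R)*(6 + R)
w = -228 (w = -4 + (30 + 2**2 + 11*2)*(-4) = -4 + (30 + 4 + 22)*(-4) = -4 + 56*(-4) = -4 - 224 = -228)
(38 + g(5))*w = (38 + 5)*(-228) = 43*(-228) = -9804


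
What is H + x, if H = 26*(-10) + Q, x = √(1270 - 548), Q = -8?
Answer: -268 + 19*√2 ≈ -241.13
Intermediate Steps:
x = 19*√2 (x = √722 = 19*√2 ≈ 26.870)
H = -268 (H = 26*(-10) - 8 = -260 - 8 = -268)
H + x = -268 + 19*√2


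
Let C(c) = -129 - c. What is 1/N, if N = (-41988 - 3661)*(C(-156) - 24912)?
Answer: 1/1135975365 ≈ 8.8030e-10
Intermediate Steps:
N = 1135975365 (N = (-41988 - 3661)*((-129 - 1*(-156)) - 24912) = -45649*((-129 + 156) - 24912) = -45649*(27 - 24912) = -45649*(-24885) = 1135975365)
1/N = 1/1135975365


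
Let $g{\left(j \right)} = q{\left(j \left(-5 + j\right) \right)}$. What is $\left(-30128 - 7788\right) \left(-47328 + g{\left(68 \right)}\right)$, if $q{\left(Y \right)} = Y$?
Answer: $1632056304$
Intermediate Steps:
$g{\left(j \right)} = j \left(-5 + j\right)$
$\left(-30128 - 7788\right) \left(-47328 + g{\left(68 \right)}\right) = \left(-30128 - 7788\right) \left(-47328 + 68 \left(-5 + 68\right)\right) = - 37916 \left(-47328 + 68 \cdot 63\right) = - 37916 \left(-47328 + 4284\right) = \left(-37916\right) \left(-43044\right) = 1632056304$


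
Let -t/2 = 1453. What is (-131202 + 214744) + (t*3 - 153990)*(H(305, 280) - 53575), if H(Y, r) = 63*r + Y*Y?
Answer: -9288916178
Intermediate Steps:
t = -2906 (t = -2*1453 = -2906)
H(Y, r) = Y**2 + 63*r (H(Y, r) = 63*r + Y**2 = Y**2 + 63*r)
(-131202 + 214744) + (t*3 - 153990)*(H(305, 280) - 53575) = (-131202 + 214744) + (-2906*3 - 153990)*((305**2 + 63*280) - 53575) = 83542 + (-8718 - 153990)*((93025 + 17640) - 53575) = 83542 - 162708*(110665 - 53575) = 83542 - 162708*57090 = 83542 - 9288999720 = -9288916178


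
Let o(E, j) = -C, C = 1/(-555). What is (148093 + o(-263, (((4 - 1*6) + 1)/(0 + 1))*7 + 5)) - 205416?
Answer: -31814264/555 ≈ -57323.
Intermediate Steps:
C = -1/555 ≈ -0.0018018
o(E, j) = 1/555 (o(E, j) = -1*(-1/555) = 1/555)
(148093 + o(-263, (((4 - 1*6) + 1)/(0 + 1))*7 + 5)) - 205416 = (148093 + 1/555) - 205416 = 82191616/555 - 205416 = -31814264/555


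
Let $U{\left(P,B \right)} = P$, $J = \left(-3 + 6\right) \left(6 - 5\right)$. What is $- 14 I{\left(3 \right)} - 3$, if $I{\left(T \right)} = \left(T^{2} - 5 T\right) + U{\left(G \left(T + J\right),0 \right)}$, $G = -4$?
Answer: $417$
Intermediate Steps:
$J = 3$ ($J = 3 \cdot 1 = 3$)
$I{\left(T \right)} = -12 + T^{2} - 9 T$ ($I{\left(T \right)} = \left(T^{2} - 5 T\right) - 4 \left(T + 3\right) = \left(T^{2} - 5 T\right) - 4 \left(3 + T\right) = \left(T^{2} - 5 T\right) - \left(12 + 4 T\right) = -12 + T^{2} - 9 T$)
$- 14 I{\left(3 \right)} - 3 = - 14 \left(-12 + 3^{2} - 27\right) - 3 = - 14 \left(-12 + 9 - 27\right) - 3 = \left(-14\right) \left(-30\right) - 3 = 420 - 3 = 417$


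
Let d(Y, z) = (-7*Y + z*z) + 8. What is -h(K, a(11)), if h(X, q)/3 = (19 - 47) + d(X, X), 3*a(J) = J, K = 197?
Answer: -112230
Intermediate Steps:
a(J) = J/3
d(Y, z) = 8 + z² - 7*Y (d(Y, z) = (-7*Y + z²) + 8 = (z² - 7*Y) + 8 = 8 + z² - 7*Y)
h(X, q) = -60 - 21*X + 3*X² (h(X, q) = 3*((19 - 47) + (8 + X² - 7*X)) = 3*(-28 + (8 + X² - 7*X)) = 3*(-20 + X² - 7*X) = -60 - 21*X + 3*X²)
-h(K, a(11)) = -(-60 - 21*197 + 3*197²) = -(-60 - 4137 + 3*38809) = -(-60 - 4137 + 116427) = -1*112230 = -112230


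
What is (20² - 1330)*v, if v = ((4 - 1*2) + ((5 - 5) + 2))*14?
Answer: -52080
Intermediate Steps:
v = 56 (v = ((4 - 2) + (0 + 2))*14 = (2 + 2)*14 = 4*14 = 56)
(20² - 1330)*v = (20² - 1330)*56 = (400 - 1330)*56 = -930*56 = -52080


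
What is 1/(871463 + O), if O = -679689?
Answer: 1/191774 ≈ 5.2145e-6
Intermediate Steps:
1/(871463 + O) = 1/(871463 - 679689) = 1/191774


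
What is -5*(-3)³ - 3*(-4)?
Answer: 147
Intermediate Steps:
-5*(-3)³ - 3*(-4) = -5*(-27) + 12 = 135 + 12 = 147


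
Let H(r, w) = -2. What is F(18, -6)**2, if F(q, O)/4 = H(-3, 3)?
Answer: 64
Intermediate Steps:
F(q, O) = -8 (F(q, O) = 4*(-2) = -8)
F(18, -6)**2 = (-8)**2 = 64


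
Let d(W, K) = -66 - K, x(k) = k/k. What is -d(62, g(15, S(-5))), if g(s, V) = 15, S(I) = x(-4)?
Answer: 81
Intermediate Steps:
x(k) = 1
S(I) = 1
-d(62, g(15, S(-5))) = -(-66 - 1*15) = -(-66 - 15) = -1*(-81) = 81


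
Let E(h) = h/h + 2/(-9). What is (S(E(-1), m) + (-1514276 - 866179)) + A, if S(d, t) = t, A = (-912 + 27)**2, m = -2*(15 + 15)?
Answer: -1597290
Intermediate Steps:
m = -60 (m = -2*30 = -60)
E(h) = 7/9 (E(h) = 1 + 2*(-1/9) = 1 - 2/9 = 7/9)
A = 783225 (A = (-885)**2 = 783225)
(S(E(-1), m) + (-1514276 - 866179)) + A = (-60 + (-1514276 - 866179)) + 783225 = (-60 - 2380455) + 783225 = -2380515 + 783225 = -1597290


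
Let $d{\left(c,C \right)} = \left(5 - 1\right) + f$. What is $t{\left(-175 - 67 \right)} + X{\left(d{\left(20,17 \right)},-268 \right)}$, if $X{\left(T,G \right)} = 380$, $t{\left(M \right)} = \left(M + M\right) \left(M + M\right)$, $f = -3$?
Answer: $234636$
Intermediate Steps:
$d{\left(c,C \right)} = 1$ ($d{\left(c,C \right)} = \left(5 - 1\right) - 3 = 4 - 3 = 1$)
$t{\left(M \right)} = 4 M^{2}$ ($t{\left(M \right)} = 2 M 2 M = 4 M^{2}$)
$t{\left(-175 - 67 \right)} + X{\left(d{\left(20,17 \right)},-268 \right)} = 4 \left(-175 - 67\right)^{2} + 380 = 4 \left(-242\right)^{2} + 380 = 4 \cdot 58564 + 380 = 234256 + 380 = 234636$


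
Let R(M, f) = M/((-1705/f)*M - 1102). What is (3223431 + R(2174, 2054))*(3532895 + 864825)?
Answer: 42315856550000532920/2985089 ≈ 1.4176e+13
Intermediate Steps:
R(M, f) = M/(-1102 - 1705*M/f) (R(M, f) = M/(-1705*M/f - 1102) = M/(-1102 - 1705*M/f))
(3223431 + R(2174, 2054))*(3532895 + 864825) = (3223431 - 1*2174*2054/(1102*2054 + 1705*2174))*(3532895 + 864825) = (3223431 - 1*2174*2054/(2263508 + 3706670))*4397720 = (3223431 - 1*2174*2054/5970178)*4397720 = (3223431 - 1*2174*2054*1/5970178)*4397720 = (3223431 - 2232698/2985089)*4397720 = (9622226187661/2985089)*4397720 = 42315856550000532920/2985089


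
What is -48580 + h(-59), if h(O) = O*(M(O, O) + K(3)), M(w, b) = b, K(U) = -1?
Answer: -45040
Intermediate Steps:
h(O) = O*(-1 + O) (h(O) = O*(O - 1) = O*(-1 + O))
-48580 + h(-59) = -48580 - 59*(-1 - 59) = -48580 - 59*(-60) = -48580 + 3540 = -45040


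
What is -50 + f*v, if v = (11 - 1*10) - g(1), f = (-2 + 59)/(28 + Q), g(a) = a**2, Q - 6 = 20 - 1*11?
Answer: -50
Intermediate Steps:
Q = 15 (Q = 6 + (20 - 1*11) = 6 + (20 - 11) = 6 + 9 = 15)
f = 57/43 (f = (-2 + 59)/(28 + 15) = 57/43 ≈ 1.3256)
v = 0 (v = (11 - 1*10) - 1*1**2 = (11 - 10) - 1*1 = 1 - 1 = 0)
-50 + f*v = -50 + (57/43)*0 = -50 + 0 = -50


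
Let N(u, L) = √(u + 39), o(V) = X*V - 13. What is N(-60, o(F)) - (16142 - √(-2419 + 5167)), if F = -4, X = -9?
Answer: -16142 + 2*√687 + I*√21 ≈ -16090.0 + 4.5826*I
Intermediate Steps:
o(V) = -13 - 9*V (o(V) = -9*V - 13 = -13 - 9*V)
N(u, L) = √(39 + u)
N(-60, o(F)) - (16142 - √(-2419 + 5167)) = √(39 - 60) - (16142 - √(-2419 + 5167)) = √(-21) - (16142 - √2748) = I*√21 - (16142 - 2*√687) = I*√21 + (-16142 + 2*√687) = -16142 + 2*√687 + I*√21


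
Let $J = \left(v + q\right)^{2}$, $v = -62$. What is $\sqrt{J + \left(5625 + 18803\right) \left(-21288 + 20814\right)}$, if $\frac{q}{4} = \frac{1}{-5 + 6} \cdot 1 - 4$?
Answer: $2 i \sqrt{2893349} \approx 3402.0 i$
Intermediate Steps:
$q = -12$ ($q = 4 \left(\frac{1}{-5 + 6} \cdot 1 - 4\right) = 4 \left(1^{-1} \cdot 1 - 4\right) = 4 \left(1 \cdot 1 - 4\right) = 4 \left(1 - 4\right) = 4 \left(-3\right) = -12$)
$J = 5476$ ($J = \left(-62 - 12\right)^{2} = \left(-74\right)^{2} = 5476$)
$\sqrt{J + \left(5625 + 18803\right) \left(-21288 + 20814\right)} = \sqrt{5476 + \left(5625 + 18803\right) \left(-21288 + 20814\right)} = \sqrt{5476 + 24428 \left(-474\right)} = \sqrt{5476 - 11578872} = \sqrt{-11573396} = 2 i \sqrt{2893349}$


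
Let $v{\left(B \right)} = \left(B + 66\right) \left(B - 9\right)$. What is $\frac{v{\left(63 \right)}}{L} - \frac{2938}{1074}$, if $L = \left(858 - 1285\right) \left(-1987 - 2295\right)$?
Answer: $- \frac{1341099712}{490929159} \approx -2.7318$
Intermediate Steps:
$v{\left(B \right)} = \left(-9 + B\right) \left(66 + B\right)$ ($v{\left(B \right)} = \left(66 + B\right) \left(-9 + B\right) = \left(-9 + B\right) \left(66 + B\right)$)
$L = 1828414$ ($L = \left(-427\right) \left(-4282\right) = 1828414$)
$\frac{v{\left(63 \right)}}{L} - \frac{2938}{1074} = \frac{-594 + 63^{2} + 57 \cdot 63}{1828414} - \frac{2938}{1074} = \left(-594 + 3969 + 3591\right) \frac{1}{1828414} - \frac{1469}{537} = 6966 \cdot \frac{1}{1828414} - \frac{1469}{537} = \frac{3483}{914207} - \frac{1469}{537} = - \frac{1341099712}{490929159}$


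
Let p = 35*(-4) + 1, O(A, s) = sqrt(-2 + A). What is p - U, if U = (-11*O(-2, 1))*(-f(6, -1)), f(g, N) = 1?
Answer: -139 - 22*I ≈ -139.0 - 22.0*I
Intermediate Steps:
p = -139 (p = -140 + 1 = -139)
U = 22*I (U = (-11*sqrt(-2 - 2))*(-1*1) = -22*I*(-1) = 22*I ≈ 22.0*I)
p - U = -139 - 22*I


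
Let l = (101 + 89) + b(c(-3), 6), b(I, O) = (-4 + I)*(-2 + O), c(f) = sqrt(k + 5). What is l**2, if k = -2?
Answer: 30324 + 1392*sqrt(3) ≈ 32735.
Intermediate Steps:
c(f) = sqrt(3) (c(f) = sqrt(-2 + 5) = sqrt(3))
l = 174 + 4*sqrt(3) (l = (101 + 89) + (8 - 4*6 - 2*sqrt(3) + sqrt(3)*6) = 190 + (8 - 24 - 2*sqrt(3) + 6*sqrt(3)) = 190 + (-16 + 4*sqrt(3)) = 174 + 4*sqrt(3) ≈ 180.93)
l**2 = (174 + 4*sqrt(3))**2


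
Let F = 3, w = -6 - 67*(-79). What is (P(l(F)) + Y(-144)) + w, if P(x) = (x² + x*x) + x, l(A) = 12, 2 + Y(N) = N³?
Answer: -2980399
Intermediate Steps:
w = 5287 (w = -6 + 5293 = 5287)
Y(N) = -2 + N³
P(x) = x + 2*x² (P(x) = (x² + x²) + x = 2*x² + x = x + 2*x²)
(P(l(F)) + Y(-144)) + w = (12*(1 + 2*12) + (-2 + (-144)³)) + 5287 = (12*(1 + 24) + (-2 - 2985984)) + 5287 = (12*25 - 2985986) + 5287 = (300 - 2985986) + 5287 = -2985686 + 5287 = -2980399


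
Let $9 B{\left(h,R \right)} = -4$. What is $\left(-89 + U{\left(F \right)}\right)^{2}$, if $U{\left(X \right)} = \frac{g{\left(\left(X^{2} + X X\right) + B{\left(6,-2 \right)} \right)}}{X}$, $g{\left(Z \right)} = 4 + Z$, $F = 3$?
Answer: $\frac{4879681}{729} \approx 6693.7$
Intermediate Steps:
$B{\left(h,R \right)} = - \frac{4}{9}$ ($B{\left(h,R \right)} = \frac{1}{9} \left(-4\right) = - \frac{4}{9}$)
$U{\left(X \right)} = \frac{\frac{32}{9} + 2 X^{2}}{X}$ ($U{\left(X \right)} = \frac{4 - \left(\frac{4}{9} - X^{2} - X X\right)}{X} = \frac{4 + \left(\left(X^{2} + X^{2}\right) - \frac{4}{9}\right)}{X} = \frac{4 + \left(2 X^{2} - \frac{4}{9}\right)}{X} = \frac{4 + \left(- \frac{4}{9} + 2 X^{2}\right)}{X} = \frac{\frac{32}{9} + 2 X^{2}}{X}$)
$\left(-89 + U{\left(F \right)}\right)^{2} = \left(-89 + \left(2 \cdot 3 + \frac{32}{9 \cdot 3}\right)\right)^{2} = \left(-89 + \left(6 + \frac{32}{9} \cdot \frac{1}{3}\right)\right)^{2} = \left(-89 + \left(6 + \frac{32}{27}\right)\right)^{2} = \left(-89 + \frac{194}{27}\right)^{2} = \left(- \frac{2209}{27}\right)^{2} = \frac{4879681}{729}$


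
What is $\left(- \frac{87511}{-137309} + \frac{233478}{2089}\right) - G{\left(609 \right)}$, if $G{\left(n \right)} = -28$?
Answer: $\frac{40272919209}{286838501} \approx 140.4$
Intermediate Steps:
$\left(- \frac{87511}{-137309} + \frac{233478}{2089}\right) - G{\left(609 \right)} = \left(- \frac{87511}{-137309} + \frac{233478}{2089}\right) - -28 = \left(\left(-87511\right) \left(- \frac{1}{137309}\right) + 233478 \cdot \frac{1}{2089}\right) + 28 = \left(\frac{87511}{137309} + \frac{233478}{2089}\right) + 28 = \frac{32241441181}{286838501} + 28 = \frac{40272919209}{286838501}$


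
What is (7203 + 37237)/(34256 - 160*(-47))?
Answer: 5555/5222 ≈ 1.0638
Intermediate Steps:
(7203 + 37237)/(34256 - 160*(-47)) = 44440/(34256 + 7520) = 44440/41776 = 44440*(1/41776) = 5555/5222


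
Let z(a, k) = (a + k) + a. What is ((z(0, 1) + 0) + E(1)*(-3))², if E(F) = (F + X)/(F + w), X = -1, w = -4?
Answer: 1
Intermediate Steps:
z(a, k) = k + 2*a
E(F) = (-1 + F)/(-4 + F) (E(F) = (F - 1)/(F - 4) = (-1 + F)/(-4 + F))
((z(0, 1) + 0) + E(1)*(-3))² = (((1 + 2*0) + 0) + ((-1 + 1)/(-4 + 1))*(-3))² = (((1 + 0) + 0) + (0/(-3))*(-3))² = ((1 + 0) - ⅓*0*(-3))² = (1 + 0*(-3))² = (1 + 0)² = 1² = 1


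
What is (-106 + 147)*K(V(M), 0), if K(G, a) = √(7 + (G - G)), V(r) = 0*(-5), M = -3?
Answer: 41*√7 ≈ 108.48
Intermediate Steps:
V(r) = 0
K(G, a) = √7 (K(G, a) = √(7 + 0) = √7)
(-106 + 147)*K(V(M), 0) = (-106 + 147)*√7 = 41*√7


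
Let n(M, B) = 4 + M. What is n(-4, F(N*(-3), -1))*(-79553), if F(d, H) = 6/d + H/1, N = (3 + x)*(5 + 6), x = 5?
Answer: 0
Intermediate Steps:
N = 88 (N = (3 + 5)*(5 + 6) = 8*11 = 88)
F(d, H) = H + 6/d (F(d, H) = 6/d + H*1 = 6/d + H = H + 6/d)
n(-4, F(N*(-3), -1))*(-79553) = (4 - 4)*(-79553) = 0*(-79553) = 0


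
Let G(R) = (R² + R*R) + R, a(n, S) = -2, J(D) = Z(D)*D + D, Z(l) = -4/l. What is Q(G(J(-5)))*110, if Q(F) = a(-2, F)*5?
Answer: -1100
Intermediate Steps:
J(D) = -4 + D (J(D) = (-4/D)*D + D = -4 + D)
G(R) = R + 2*R² (G(R) = (R² + R²) + R = 2*R² + R = R + 2*R²)
Q(F) = -10 (Q(F) = -2*5 = -10)
Q(G(J(-5)))*110 = -10*110 = -1100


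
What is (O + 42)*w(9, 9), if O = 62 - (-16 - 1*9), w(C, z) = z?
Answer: 1161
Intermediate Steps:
O = 87 (O = 62 - (-16 - 9) = 62 - 1*(-25) = 62 + 25 = 87)
(O + 42)*w(9, 9) = (87 + 42)*9 = 129*9 = 1161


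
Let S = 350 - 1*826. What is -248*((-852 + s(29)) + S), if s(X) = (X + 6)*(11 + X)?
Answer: -17856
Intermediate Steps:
S = -476 (S = 350 - 826 = -476)
s(X) = (6 + X)*(11 + X)
-248*((-852 + s(29)) + S) = -248*((-852 + (66 + 29**2 + 17*29)) - 476) = -248*((-852 + (66 + 841 + 493)) - 476) = -248*((-852 + 1400) - 476) = -248*(548 - 476) = -248*72 = -17856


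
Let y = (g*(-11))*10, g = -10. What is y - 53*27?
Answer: -331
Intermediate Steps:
y = 1100 (y = -10*(-11)*10 = 110*10 = 1100)
y - 53*27 = 1100 - 53*27 = 1100 - 1*1431 = 1100 - 1431 = -331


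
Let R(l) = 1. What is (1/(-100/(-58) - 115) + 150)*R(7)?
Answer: 492721/3285 ≈ 149.99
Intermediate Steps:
(1/(-100/(-58) - 115) + 150)*R(7) = (1/(-100/(-58) - 115) + 150)*1 = (1/(-100*(-1/58) - 115) + 150)*1 = (1/(50/29 - 115) + 150)*1 = (1/(-3285/29) + 150)*1 = (-29/3285 + 150)*1 = (492721/3285)*1 = 492721/3285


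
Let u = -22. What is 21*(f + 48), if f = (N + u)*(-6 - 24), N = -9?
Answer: 20538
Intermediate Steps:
f = 930 (f = (-9 - 22)*(-6 - 24) = -31*(-30) = 930)
21*(f + 48) = 21*(930 + 48) = 21*978 = 20538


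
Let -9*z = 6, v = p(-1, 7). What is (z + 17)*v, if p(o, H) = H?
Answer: 343/3 ≈ 114.33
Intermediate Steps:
v = 7
z = -2/3 (z = -1/9*6 = -2/3 ≈ -0.66667)
(z + 17)*v = (-2/3 + 17)*7 = (49/3)*7 = 343/3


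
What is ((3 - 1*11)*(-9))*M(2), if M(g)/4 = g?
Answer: 576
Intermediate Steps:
M(g) = 4*g
((3 - 1*11)*(-9))*M(2) = ((3 - 1*11)*(-9))*(4*2) = ((3 - 11)*(-9))*8 = -8*(-9)*8 = 72*8 = 576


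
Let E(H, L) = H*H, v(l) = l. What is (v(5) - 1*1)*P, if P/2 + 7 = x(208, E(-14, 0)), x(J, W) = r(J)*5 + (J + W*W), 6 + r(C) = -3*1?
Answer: 308576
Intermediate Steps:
r(C) = -9 (r(C) = -6 - 3*1 = -6 - 3 = -9)
E(H, L) = H²
x(J, W) = -45 + J + W² (x(J, W) = -9*5 + (J + W*W) = -45 + (J + W²) = -45 + J + W²)
P = 77144 (P = -14 + 2*(-45 + 208 + ((-14)²)²) = -14 + 2*(-45 + 208 + 196²) = -14 + 2*(-45 + 208 + 38416) = -14 + 2*38579 = -14 + 77158 = 77144)
(v(5) - 1*1)*P = (5 - 1*1)*77144 = (5 - 1)*77144 = 4*77144 = 308576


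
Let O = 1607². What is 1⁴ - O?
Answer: -2582448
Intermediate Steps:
O = 2582449
1⁴ - O = 1⁴ - 1*2582449 = 1 - 2582449 = -2582448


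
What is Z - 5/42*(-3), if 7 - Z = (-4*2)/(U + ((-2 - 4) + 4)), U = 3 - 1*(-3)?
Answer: 131/14 ≈ 9.3571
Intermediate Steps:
U = 6 (U = 3 + 3 = 6)
Z = 9 (Z = 7 - (-4*2)/(6 + ((-2 - 4) + 4)) = 7 - (-8)/(6 + (-6 + 4)) = 7 - (-8)/(6 - 2) = 7 - (-8)/4 = 7 - 1*(-2) = 7 + 2 = 9)
Z - 5/42*(-3) = 9 - 5/42*(-3) = 9 + 5/14 = 131/14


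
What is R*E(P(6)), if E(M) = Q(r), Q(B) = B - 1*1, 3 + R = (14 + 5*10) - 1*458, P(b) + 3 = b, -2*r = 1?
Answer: 1191/2 ≈ 595.50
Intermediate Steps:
r = -1/2 (r = -1/2*1 = -1/2 ≈ -0.50000)
P(b) = -3 + b
R = -397 (R = -3 + ((14 + 5*10) - 1*458) = -3 + ((14 + 50) - 458) = -3 + (64 - 458) = -3 - 394 = -397)
Q(B) = -1 + B (Q(B) = B - 1 = -1 + B)
E(M) = -3/2 (E(M) = -1 - 1/2 = -3/2)
R*E(P(6)) = -397*(-3/2) = 1191/2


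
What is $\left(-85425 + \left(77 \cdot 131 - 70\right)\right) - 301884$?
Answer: $-377292$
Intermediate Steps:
$\left(-85425 + \left(77 \cdot 131 - 70\right)\right) - 301884 = \left(-85425 + \left(10087 - 70\right)\right) - 301884 = \left(-85425 + 10017\right) - 301884 = -75408 - 301884 = -377292$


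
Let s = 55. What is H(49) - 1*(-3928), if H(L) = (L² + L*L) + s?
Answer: 8785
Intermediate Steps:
H(L) = 55 + 2*L² (H(L) = (L² + L*L) + 55 = (L² + L²) + 55 = 2*L² + 55 = 55 + 2*L²)
H(49) - 1*(-3928) = (55 + 2*49²) - 1*(-3928) = (55 + 2*2401) + 3928 = (55 + 4802) + 3928 = 4857 + 3928 = 8785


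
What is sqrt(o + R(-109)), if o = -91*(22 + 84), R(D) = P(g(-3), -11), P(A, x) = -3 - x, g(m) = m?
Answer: I*sqrt(9638) ≈ 98.173*I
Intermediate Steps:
R(D) = 8 (R(D) = -3 - 1*(-11) = -3 + 11 = 8)
o = -9646 (o = -91*106 = -9646)
sqrt(o + R(-109)) = sqrt(-9646 + 8) = sqrt(-9638) = I*sqrt(9638)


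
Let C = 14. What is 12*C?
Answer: 168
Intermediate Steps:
12*C = 12*14 = 168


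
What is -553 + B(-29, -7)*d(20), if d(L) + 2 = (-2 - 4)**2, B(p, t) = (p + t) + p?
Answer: -2763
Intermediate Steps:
B(p, t) = t + 2*p
d(L) = 34 (d(L) = -2 + (-2 - 4)**2 = -2 + (-6)**2 = -2 + 36 = 34)
-553 + B(-29, -7)*d(20) = -553 + (-7 + 2*(-29))*34 = -553 + (-7 - 58)*34 = -553 - 65*34 = -553 - 2210 = -2763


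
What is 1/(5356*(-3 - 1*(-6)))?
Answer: 1/16068 ≈ 6.2236e-5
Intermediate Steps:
1/(5356*(-3 - 1*(-6))) = 1/(5356*(-3 + 6)) = 1/(5356*3) = 1/16068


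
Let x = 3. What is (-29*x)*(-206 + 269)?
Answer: -5481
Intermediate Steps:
(-29*x)*(-206 + 269) = (-29*3)*(-206 + 269) = -87*63 = -5481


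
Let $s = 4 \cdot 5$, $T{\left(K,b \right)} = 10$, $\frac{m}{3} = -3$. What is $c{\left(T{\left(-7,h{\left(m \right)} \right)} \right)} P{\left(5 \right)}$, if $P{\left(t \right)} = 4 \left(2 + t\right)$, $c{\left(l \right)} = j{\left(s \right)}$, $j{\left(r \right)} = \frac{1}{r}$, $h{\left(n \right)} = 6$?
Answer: $\frac{7}{5} \approx 1.4$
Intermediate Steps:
$m = -9$ ($m = 3 \left(-3\right) = -9$)
$s = 20$
$c{\left(l \right)} = \frac{1}{20}$
$P{\left(t \right)} = 8 + 4 t$
$c{\left(T{\left(-7,h{\left(m \right)} \right)} \right)} P{\left(5 \right)} = \frac{8 + 4 \cdot 5}{20} = \frac{8 + 20}{20} = \frac{1}{20} \cdot 28 = \frac{7}{5}$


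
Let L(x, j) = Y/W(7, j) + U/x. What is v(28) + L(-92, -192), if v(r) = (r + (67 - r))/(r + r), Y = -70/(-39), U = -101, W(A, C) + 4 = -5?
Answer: 947045/452088 ≈ 2.0948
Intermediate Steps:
W(A, C) = -9 (W(A, C) = -4 - 5 = -9)
Y = 70/39 (Y = -70*(-1/39) = 70/39 ≈ 1.7949)
L(x, j) = -70/351 - 101/x (L(x, j) = (70/39)/(-9) - 101/x = (70/39)*(-⅑) - 101/x = -70/351 - 101/x)
v(r) = 67/(2*r) (v(r) = 67/((2*r)) = 67*(1/(2*r)) = 67/(2*r))
v(28) + L(-92, -192) = (67/2)/28 + (-70/351 - 101/(-92)) = (67/2)*(1/28) + (-70/351 - 101*(-1/92)) = 67/56 + (-70/351 + 101/92) = 67/56 + 29011/32292 = 947045/452088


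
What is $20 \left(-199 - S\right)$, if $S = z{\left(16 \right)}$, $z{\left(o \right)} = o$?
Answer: $-4300$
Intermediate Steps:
$S = 16$
$20 \left(-199 - S\right) = 20 \left(-199 - 16\right) = 20 \left(-215\right) = -4300$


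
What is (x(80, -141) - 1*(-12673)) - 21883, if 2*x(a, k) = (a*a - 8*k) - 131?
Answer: -11023/2 ≈ -5511.5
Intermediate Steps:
x(a, k) = -131/2 + a**2/2 - 4*k (x(a, k) = ((a*a - 8*k) - 131)/2 = ((a**2 - 8*k) - 131)/2 = (-131 + a**2 - 8*k)/2 = -131/2 + a**2/2 - 4*k)
(x(80, -141) - 1*(-12673)) - 21883 = ((-131/2 + (1/2)*80**2 - 4*(-141)) - 1*(-12673)) - 21883 = ((-131/2 + (1/2)*6400 + 564) + 12673) - 21883 = ((-131/2 + 3200 + 564) + 12673) - 21883 = (7397/2 + 12673) - 21883 = 32743/2 - 21883 = -11023/2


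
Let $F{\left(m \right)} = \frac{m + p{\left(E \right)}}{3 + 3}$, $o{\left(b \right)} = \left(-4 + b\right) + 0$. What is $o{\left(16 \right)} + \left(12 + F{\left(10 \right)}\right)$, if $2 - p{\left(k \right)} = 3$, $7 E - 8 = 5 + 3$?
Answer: $\frac{51}{2} \approx 25.5$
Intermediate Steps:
$E = \frac{16}{7}$ ($E = \frac{8}{7} + \frac{5 + 3}{7} = \frac{8}{7} + \frac{1}{7} \cdot 8 = \frac{8}{7} + \frac{8}{7} = \frac{16}{7} \approx 2.2857$)
$p{\left(k \right)} = -1$ ($p{\left(k \right)} = 2 - 3 = -1$)
$o{\left(b \right)} = -4 + b$
$F{\left(m \right)} = - \frac{1}{6} + \frac{m}{6}$ ($F{\left(m \right)} = \frac{m - 1}{3 + 3} = \frac{-1 + m}{6} = \left(-1 + m\right) \frac{1}{6} = - \frac{1}{6} + \frac{m}{6}$)
$o{\left(16 \right)} + \left(12 + F{\left(10 \right)}\right) = \left(-4 + 16\right) + \left(12 + \left(- \frac{1}{6} + \frac{1}{6} \cdot 10\right)\right) = 12 + \left(12 + \left(- \frac{1}{6} + \frac{5}{3}\right)\right) = 12 + \left(12 + \frac{3}{2}\right) = 12 + \frac{27}{2} = \frac{51}{2}$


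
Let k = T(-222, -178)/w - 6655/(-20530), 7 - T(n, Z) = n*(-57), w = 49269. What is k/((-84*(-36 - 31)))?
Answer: 13648457/1138536036792 ≈ 1.1988e-5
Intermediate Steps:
T(n, Z) = 7 + 57*n (T(n, Z) = 7 - n*(-57) = 7 - (-57)*n = 7 + 57*n)
k = 13648457/202298514 (k = (7 + 57*(-222))/49269 - 6655/(-20530) = (7 - 12654)*(1/49269) - 6655*(-1/20530) = -12647*1/49269 + 1331/4106 = -12647/49269 + 1331/4106 = 13648457/202298514 ≈ 0.067467)
k/((-84*(-36 - 31))) = 13648457/(202298514*((-84*(-36 - 31)))) = 13648457/(202298514*((-84*(-67)))) = (13648457/202298514)/5628 = (13648457/202298514)*(1/5628) = 13648457/1138536036792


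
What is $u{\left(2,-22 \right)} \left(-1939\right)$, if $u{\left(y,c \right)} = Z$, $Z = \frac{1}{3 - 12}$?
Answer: $\frac{1939}{9} \approx 215.44$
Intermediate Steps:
$Z = - \frac{1}{9}$ ($Z = \frac{1}{-9} = - \frac{1}{9} \approx -0.11111$)
$u{\left(y,c \right)} = - \frac{1}{9}$
$u{\left(2,-22 \right)} \left(-1939\right) = \left(- \frac{1}{9}\right) \left(-1939\right) = \frac{1939}{9}$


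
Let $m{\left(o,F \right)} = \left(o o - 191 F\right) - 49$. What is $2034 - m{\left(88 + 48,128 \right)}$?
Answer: $8035$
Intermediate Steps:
$m{\left(o,F \right)} = -49 + o^{2} - 191 F$ ($m{\left(o,F \right)} = \left(o^{2} - 191 F\right) - 49 = -49 + o^{2} - 191 F$)
$2034 - m{\left(88 + 48,128 \right)} = 2034 - \left(-49 + \left(88 + 48\right)^{2} - 24448\right) = 2034 - \left(-49 + 136^{2} - 24448\right) = 2034 - \left(-49 + 18496 - 24448\right) = 2034 - -6001 = 2034 + 6001 = 8035$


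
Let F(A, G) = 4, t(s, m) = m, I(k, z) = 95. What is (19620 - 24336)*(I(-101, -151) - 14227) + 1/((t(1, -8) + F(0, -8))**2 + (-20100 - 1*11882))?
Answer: 2130422402591/31966 ≈ 6.6647e+7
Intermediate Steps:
(19620 - 24336)*(I(-101, -151) - 14227) + 1/((t(1, -8) + F(0, -8))**2 + (-20100 - 1*11882)) = (19620 - 24336)*(95 - 14227) + 1/((-8 + 4)**2 + (-20100 - 1*11882)) = -4716*(-14132) + 1/((-4)**2 + (-20100 - 11882)) = 66646512 + 1/(16 - 31982) = 66646512 + 1/(-31966) = 66646512 - 1/31966 = 2130422402591/31966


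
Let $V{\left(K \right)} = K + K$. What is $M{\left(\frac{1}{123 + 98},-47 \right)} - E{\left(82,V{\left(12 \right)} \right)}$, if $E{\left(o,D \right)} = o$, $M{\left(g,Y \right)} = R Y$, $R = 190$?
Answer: $-9012$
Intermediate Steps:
$V{\left(K \right)} = 2 K$
$M{\left(g,Y \right)} = 190 Y$
$M{\left(\frac{1}{123 + 98},-47 \right)} - E{\left(82,V{\left(12 \right)} \right)} = 190 \left(-47\right) - 82 = -8930 - 82 = -9012$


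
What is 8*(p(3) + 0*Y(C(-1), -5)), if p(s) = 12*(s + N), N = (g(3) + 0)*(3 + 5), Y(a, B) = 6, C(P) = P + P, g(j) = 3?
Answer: 2592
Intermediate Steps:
C(P) = 2*P
N = 24 (N = (3 + 0)*(3 + 5) = 3*8 = 24)
p(s) = 288 + 12*s (p(s) = 12*(s + 24) = 12*(24 + s) = 288 + 12*s)
8*(p(3) + 0*Y(C(-1), -5)) = 8*((288 + 12*3) + 0*6) = 8*((288 + 36) + 0) = 8*(324 + 0) = 8*324 = 2592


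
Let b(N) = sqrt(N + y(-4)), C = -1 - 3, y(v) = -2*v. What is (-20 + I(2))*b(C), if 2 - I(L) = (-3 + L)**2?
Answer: -38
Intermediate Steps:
C = -4
I(L) = 2 - (-3 + L)**2
b(N) = sqrt(8 + N) (b(N) = sqrt(N - 2*(-4)) = sqrt(N + 8) = sqrt(8 + N))
(-20 + I(2))*b(C) = (-20 + (2 - (-3 + 2)**2))*sqrt(8 - 4) = (-20 + (2 - 1*(-1)**2))*sqrt(4) = (-20 + (2 - 1*1))*2 = (-20 + (2 - 1))*2 = (-20 + 1)*2 = -19*2 = -38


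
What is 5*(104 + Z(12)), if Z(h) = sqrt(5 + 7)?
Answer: 520 + 10*sqrt(3) ≈ 537.32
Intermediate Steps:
Z(h) = 2*sqrt(3) (Z(h) = sqrt(12) = 2*sqrt(3))
5*(104 + Z(12)) = 5*(104 + 2*sqrt(3)) = 520 + 10*sqrt(3)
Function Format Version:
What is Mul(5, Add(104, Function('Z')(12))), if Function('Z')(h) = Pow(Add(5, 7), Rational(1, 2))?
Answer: Add(520, Mul(10, Pow(3, Rational(1, 2)))) ≈ 537.32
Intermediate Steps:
Function('Z')(h) = Mul(2, Pow(3, Rational(1, 2))) (Function('Z')(h) = Pow(12, Rational(1, 2)) = Mul(2, Pow(3, Rational(1, 2))))
Mul(5, Add(104, Function('Z')(12))) = Mul(5, Add(104, Mul(2, Pow(3, Rational(1, 2))))) = Add(520, Mul(10, Pow(3, Rational(1, 2))))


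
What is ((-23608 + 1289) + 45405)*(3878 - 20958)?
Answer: -394308880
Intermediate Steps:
((-23608 + 1289) + 45405)*(3878 - 20958) = (-22319 + 45405)*(-17080) = 23086*(-17080) = -394308880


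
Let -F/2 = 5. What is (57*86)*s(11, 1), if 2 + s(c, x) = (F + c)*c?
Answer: 44118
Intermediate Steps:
F = -10 (F = -2*5 = -10)
s(c, x) = -2 + c*(-10 + c) (s(c, x) = -2 + (-10 + c)*c = -2 + c*(-10 + c))
(57*86)*s(11, 1) = (57*86)*(-2 + 11² - 10*11) = 4902*(-2 + 121 - 110) = 4902*9 = 44118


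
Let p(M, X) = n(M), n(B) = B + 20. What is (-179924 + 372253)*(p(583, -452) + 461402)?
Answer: 88856959645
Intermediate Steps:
n(B) = 20 + B
p(M, X) = 20 + M
(-179924 + 372253)*(p(583, -452) + 461402) = (-179924 + 372253)*((20 + 583) + 461402) = 192329*(603 + 461402) = 192329*462005 = 88856959645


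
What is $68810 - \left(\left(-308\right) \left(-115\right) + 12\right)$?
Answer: $33378$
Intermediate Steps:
$68810 - \left(\left(-308\right) \left(-115\right) + 12\right) = 68810 - \left(35420 + 12\right) = 68810 - 35432 = 33378$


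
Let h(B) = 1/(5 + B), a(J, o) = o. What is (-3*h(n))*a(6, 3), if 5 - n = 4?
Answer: -3/2 ≈ -1.5000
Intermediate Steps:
n = 1 (n = 5 - 1*4 = 5 - 4 = 1)
(-3*h(n))*a(6, 3) = -3/(5 + 1)*3 = -3/6*3 = -3*1/6*3 = -1/2*3 = -3/2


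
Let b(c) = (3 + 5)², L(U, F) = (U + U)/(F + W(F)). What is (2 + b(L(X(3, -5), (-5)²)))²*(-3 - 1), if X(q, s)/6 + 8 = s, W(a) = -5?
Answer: -17424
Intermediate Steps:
X(q, s) = -48 + 6*s
L(U, F) = 2*U/(-5 + F) (L(U, F) = (U + U)/(F - 5) = (2*U)/(-5 + F) = 2*U/(-5 + F))
b(c) = 64 (b(c) = 8² = 64)
(2 + b(L(X(3, -5), (-5)²)))²*(-3 - 1) = (2 + 64)²*(-3 - 1) = 66²*(-4) = 4356*(-4) = -17424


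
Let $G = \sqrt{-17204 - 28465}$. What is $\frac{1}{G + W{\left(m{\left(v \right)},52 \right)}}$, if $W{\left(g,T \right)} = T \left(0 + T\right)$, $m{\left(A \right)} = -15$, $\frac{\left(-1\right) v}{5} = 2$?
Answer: $\frac{208}{565945} - \frac{i \sqrt{45669}}{7357285} \approx 0.00036753 - 2.9046 \cdot 10^{-5} i$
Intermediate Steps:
$v = -10$ ($v = \left(-5\right) 2 = -10$)
$W{\left(g,T \right)} = T^{2}$ ($W{\left(g,T \right)} = T T = T^{2}$)
$G = i \sqrt{45669}$ ($G = \sqrt{-45669} = i \sqrt{45669} \approx 213.7 i$)
$\frac{1}{G + W{\left(m{\left(v \right)},52 \right)}} = \frac{1}{i \sqrt{45669} + 52^{2}} = \frac{1}{i \sqrt{45669} + 2704} = \frac{1}{2704 + i \sqrt{45669}}$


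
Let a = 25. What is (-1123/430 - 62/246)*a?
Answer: -757295/10578 ≈ -71.592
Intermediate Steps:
(-1123/430 - 62/246)*a = (-1123/430 - 62/246)*25 = (-1123*1/430 - 62*1/246)*25 = (-1123/430 - 31/123)*25 = -151459/52890*25 = -757295/10578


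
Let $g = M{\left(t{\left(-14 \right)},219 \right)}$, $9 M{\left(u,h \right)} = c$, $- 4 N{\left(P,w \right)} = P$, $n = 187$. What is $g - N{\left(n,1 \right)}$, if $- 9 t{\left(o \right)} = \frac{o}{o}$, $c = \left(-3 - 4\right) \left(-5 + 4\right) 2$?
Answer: $\frac{1739}{36} \approx 48.306$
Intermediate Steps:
$N{\left(P,w \right)} = - \frac{P}{4}$
$c = 14$ ($c = \left(-7\right) \left(-1\right) 2 = 7 \cdot 2 = 14$)
$t{\left(o \right)} = - \frac{1}{9}$ ($t{\left(o \right)} = - \frac{o \frac{1}{o}}{9} = \left(- \frac{1}{9}\right) 1 = - \frac{1}{9}$)
$M{\left(u,h \right)} = \frac{14}{9}$ ($M{\left(u,h \right)} = \frac{1}{9} \cdot 14 = \frac{14}{9}$)
$g = \frac{14}{9} \approx 1.5556$
$g - N{\left(n,1 \right)} = \frac{14}{9} - \left(- \frac{1}{4}\right) 187 = \frac{14}{9} - - \frac{187}{4} = \frac{14}{9} + \frac{187}{4} = \frac{1739}{36}$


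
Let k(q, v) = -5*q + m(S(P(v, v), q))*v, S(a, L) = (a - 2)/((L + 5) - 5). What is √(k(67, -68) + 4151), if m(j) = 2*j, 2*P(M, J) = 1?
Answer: 2*√4285923/67 ≈ 61.798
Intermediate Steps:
P(M, J) = ½ (P(M, J) = (½)*1 = ½)
S(a, L) = (-2 + a)/L (S(a, L) = (-2 + a)/((5 + L) - 5) = (-2 + a)/L)
k(q, v) = -5*q - 3*v/q (k(q, v) = -5*q + (2*((-2 + ½)/q))*v = -5*q + (2*(-3/2/q))*v = -5*q + (2*(-3/(2*q)))*v = -5*q + (-3/q)*v = -5*q - 3*v/q)
√(k(67, -68) + 4151) = √((-5*67 - 3*(-68)/67) + 4151) = √((-335 - 3*(-68)*1/67) + 4151) = √((-335 + 204/67) + 4151) = √(-22241/67 + 4151) = √(255876/67) = 2*√4285923/67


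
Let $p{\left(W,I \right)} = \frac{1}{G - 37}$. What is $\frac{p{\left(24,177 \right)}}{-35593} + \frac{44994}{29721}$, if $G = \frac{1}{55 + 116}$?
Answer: $\frac{3376971141461}{2230673177426} \approx 1.5139$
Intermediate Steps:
$G = \frac{1}{171} \approx 0.005848$
$p{\left(W,I \right)} = - \frac{171}{6326}$ ($p{\left(W,I \right)} = \frac{1}{\frac{1}{171} - 37} = \frac{1}{- \frac{6326}{171}} = - \frac{171}{6326}$)
$\frac{p{\left(24,177 \right)}}{-35593} + \frac{44994}{29721} = - \frac{171}{6326 \left(-35593\right)} + \frac{44994}{29721} = \left(- \frac{171}{6326}\right) \left(- \frac{1}{35593}\right) + 44994 \cdot \frac{1}{29721} = \frac{171}{225161318} + \frac{14998}{9907} = \frac{3376971141461}{2230673177426}$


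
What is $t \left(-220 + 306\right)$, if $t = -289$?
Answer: $-24854$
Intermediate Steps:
$t \left(-220 + 306\right) = - 289 \left(-220 + 306\right) = \left(-289\right) 86 = -24854$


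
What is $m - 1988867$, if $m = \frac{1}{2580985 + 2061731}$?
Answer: $- \frac{9233744642771}{4642716} \approx -1.9889 \cdot 10^{6}$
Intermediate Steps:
$m = \frac{1}{4642716} \approx 2.1539 \cdot 10^{-7}$
$m - 1988867 = \frac{1}{4642716} - 1988867 = - \frac{9233744642771}{4642716}$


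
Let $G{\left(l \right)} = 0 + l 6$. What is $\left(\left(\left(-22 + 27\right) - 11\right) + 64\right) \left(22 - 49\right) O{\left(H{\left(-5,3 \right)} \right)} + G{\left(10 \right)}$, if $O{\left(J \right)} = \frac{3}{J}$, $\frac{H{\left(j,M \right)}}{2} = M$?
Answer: $-723$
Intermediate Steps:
$H{\left(j,M \right)} = 2 M$
$G{\left(l \right)} = 6 l$ ($G{\left(l \right)} = 0 + 6 l = 6 l$)
$\left(\left(\left(-22 + 27\right) - 11\right) + 64\right) \left(22 - 49\right) O{\left(H{\left(-5,3 \right)} \right)} + G{\left(10 \right)} = \left(\left(\left(-22 + 27\right) - 11\right) + 64\right) \left(22 - 49\right) \frac{3}{2 \cdot 3} + 6 \cdot 10 = \left(\left(5 - 11\right) + 64\right) \left(-27\right) \frac{3}{6} + 60 = \left(-6 + 64\right) \left(-27\right) 3 \cdot \frac{1}{6} + 60 = 58 \left(-27\right) \frac{1}{2} + 60 = \left(-1566\right) \frac{1}{2} + 60 = -783 + 60 = -723$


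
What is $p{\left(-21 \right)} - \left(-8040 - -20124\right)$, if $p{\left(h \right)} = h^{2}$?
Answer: $-11643$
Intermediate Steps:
$p{\left(-21 \right)} - \left(-8040 - -20124\right) = \left(-21\right)^{2} - \left(-8040 - -20124\right) = 441 - \left(-8040 + 20124\right) = 441 - 12084 = -11643$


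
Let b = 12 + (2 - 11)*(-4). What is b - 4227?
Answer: -4179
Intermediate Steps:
b = 48 (b = 12 - 9*(-4) = 12 + 36 = 48)
b - 4227 = 48 - 4227 = -4179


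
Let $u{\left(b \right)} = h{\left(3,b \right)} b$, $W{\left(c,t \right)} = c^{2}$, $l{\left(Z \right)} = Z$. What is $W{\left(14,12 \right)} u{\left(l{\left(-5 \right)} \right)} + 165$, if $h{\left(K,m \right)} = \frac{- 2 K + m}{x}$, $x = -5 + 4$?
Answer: $-10615$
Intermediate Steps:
$x = -1$
$h{\left(K,m \right)} = - m + 2 K$ ($h{\left(K,m \right)} = \frac{- 2 K + m}{-1} = \left(m - 2 K\right) \left(-1\right) = - m + 2 K$)
$u{\left(b \right)} = b \left(6 - b\right)$ ($u{\left(b \right)} = \left(- b + 2 \cdot 3\right) b = \left(- b + 6\right) b = \left(6 - b\right) b = b \left(6 - b\right)$)
$W{\left(14,12 \right)} u{\left(l{\left(-5 \right)} \right)} + 165 = 14^{2} \left(- 5 \left(6 - -5\right)\right) + 165 = 196 \left(- 5 \left(6 + 5\right)\right) + 165 = 196 \left(\left(-5\right) 11\right) + 165 = 196 \left(-55\right) + 165 = -10780 + 165 = -10615$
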